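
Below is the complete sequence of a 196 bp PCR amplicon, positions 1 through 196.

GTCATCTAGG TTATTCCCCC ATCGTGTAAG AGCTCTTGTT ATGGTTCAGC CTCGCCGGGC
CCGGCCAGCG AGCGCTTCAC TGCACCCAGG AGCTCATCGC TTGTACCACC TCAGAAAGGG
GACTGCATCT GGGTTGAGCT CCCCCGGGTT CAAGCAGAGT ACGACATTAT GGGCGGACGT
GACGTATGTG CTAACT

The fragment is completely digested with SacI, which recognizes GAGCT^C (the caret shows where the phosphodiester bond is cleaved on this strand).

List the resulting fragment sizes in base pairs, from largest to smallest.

60, 56, 46, 34 bp

SacI sites (GAGCTC) start at positions 30, 90, 136.
SacI cuts after base 5 of each site (before the last base), so after positions 34, 94, 140.
Linear molecule, 3 cuts → 4 fragments:
  1–34 → 34 bp
  35–94 → 60 bp
  95–140 → 46 bp
  141–196 → 56 bp
Sorted largest to smallest: 60, 56, 46, 34 bp.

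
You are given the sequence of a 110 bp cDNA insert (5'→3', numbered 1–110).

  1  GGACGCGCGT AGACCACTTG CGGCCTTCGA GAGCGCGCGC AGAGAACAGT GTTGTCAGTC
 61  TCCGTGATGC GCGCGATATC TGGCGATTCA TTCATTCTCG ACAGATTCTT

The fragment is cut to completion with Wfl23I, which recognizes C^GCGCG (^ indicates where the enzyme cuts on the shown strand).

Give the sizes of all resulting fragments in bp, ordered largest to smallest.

Wfl23I sites (CGCGCG) start at positions 4, 34, 70.
Wfl23I cuts after the first base of each site, so after positions 4, 34, 70.
Linear molecule, 3 cuts → 4 fragments:
  1–4 → 4 bp
  5–34 → 30 bp
  35–70 → 36 bp
  71–110 → 40 bp
Sorted largest to smallest: 40, 36, 30, 4 bp.

40, 36, 30, 4 bp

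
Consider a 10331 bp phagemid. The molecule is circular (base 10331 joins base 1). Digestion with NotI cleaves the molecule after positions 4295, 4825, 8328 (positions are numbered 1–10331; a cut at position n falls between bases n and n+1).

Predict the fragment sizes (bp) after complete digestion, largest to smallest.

6298, 3503, 530 bp

Circular molecule, 3 cuts → 3 fragments:
  4825 − 4295 = 530 bp
  8328 − 4825 = 3503 bp
  wrap: 10331 − 8328 + 4295 = 6298 bp
Sorted largest to smallest: 6298, 3503, 530 bp.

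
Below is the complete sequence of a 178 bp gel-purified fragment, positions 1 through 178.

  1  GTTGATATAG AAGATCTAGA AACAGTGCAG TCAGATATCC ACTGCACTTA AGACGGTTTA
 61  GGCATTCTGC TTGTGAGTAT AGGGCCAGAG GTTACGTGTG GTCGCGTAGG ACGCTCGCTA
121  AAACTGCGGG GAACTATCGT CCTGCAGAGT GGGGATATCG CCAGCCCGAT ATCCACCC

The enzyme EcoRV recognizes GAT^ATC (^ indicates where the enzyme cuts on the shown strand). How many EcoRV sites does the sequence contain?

3

GATATC occurs starting at positions 34, 154, 168.
EcoRV cuts at 3 sites.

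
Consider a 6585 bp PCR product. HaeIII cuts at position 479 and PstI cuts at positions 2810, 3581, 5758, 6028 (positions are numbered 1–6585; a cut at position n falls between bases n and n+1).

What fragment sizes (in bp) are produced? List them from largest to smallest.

2331, 2177, 771, 557, 479, 270 bp

Combined cut positions (sorted): 479, 2810, 3581, 5758, 6028.
Linear molecule, 5 cuts → 6 fragments:
  479 − 0 = 479 bp
  2810 − 479 = 2331 bp
  3581 − 2810 = 771 bp
  5758 − 3581 = 2177 bp
  6028 − 5758 = 270 bp
  6585 − 6028 = 557 bp
Sorted largest to smallest: 2331, 2177, 771, 557, 479, 270 bp.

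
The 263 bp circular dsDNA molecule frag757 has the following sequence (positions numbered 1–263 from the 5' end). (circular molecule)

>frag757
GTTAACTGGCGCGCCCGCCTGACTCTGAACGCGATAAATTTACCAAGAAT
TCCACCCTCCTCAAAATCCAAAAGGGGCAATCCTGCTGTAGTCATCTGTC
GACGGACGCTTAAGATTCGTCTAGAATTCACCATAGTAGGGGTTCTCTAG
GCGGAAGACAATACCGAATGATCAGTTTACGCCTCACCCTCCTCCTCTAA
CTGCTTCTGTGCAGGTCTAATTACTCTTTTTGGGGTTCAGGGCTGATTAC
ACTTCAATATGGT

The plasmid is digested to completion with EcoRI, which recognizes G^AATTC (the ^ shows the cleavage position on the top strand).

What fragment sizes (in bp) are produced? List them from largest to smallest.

EcoRI sites (GAATTC) start at positions 47, 124.
EcoRI cuts after the first base of each site, so after positions 47, 124.
Circular molecule, 2 cuts → 2 fragments:
  48–124 → 77 bp
  125–263 then 1–47 → 139 + 47 = 186 bp
Sorted largest to smallest: 186, 77 bp.

186, 77 bp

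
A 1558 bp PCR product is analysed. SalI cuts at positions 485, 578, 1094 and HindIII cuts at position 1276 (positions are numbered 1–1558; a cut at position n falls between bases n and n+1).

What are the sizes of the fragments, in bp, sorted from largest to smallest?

Combined cut positions (sorted): 485, 578, 1094, 1276.
Linear molecule, 4 cuts → 5 fragments:
  485 − 0 = 485 bp
  578 − 485 = 93 bp
  1094 − 578 = 516 bp
  1276 − 1094 = 182 bp
  1558 − 1276 = 282 bp
Sorted largest to smallest: 516, 485, 282, 182, 93 bp.

516, 485, 282, 182, 93 bp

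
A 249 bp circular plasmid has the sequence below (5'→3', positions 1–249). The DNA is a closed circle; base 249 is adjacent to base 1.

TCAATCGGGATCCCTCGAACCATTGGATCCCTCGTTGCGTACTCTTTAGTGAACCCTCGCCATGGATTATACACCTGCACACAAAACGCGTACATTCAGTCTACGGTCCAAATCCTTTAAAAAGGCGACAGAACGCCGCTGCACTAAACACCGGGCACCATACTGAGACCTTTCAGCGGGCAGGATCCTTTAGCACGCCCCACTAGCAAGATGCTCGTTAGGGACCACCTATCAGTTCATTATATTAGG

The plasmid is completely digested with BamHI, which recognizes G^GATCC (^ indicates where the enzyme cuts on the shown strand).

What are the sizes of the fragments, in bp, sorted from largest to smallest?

158, 74, 17 bp

BamHI sites (GGATCC) start at positions 8, 25, 183.
BamHI cuts after the first base of each site, so after positions 8, 25, 183.
Circular molecule, 3 cuts → 3 fragments:
  9–25 → 17 bp
  26–183 → 158 bp
  184–249 then 1–8 → 66 + 8 = 74 bp
Sorted largest to smallest: 158, 74, 17 bp.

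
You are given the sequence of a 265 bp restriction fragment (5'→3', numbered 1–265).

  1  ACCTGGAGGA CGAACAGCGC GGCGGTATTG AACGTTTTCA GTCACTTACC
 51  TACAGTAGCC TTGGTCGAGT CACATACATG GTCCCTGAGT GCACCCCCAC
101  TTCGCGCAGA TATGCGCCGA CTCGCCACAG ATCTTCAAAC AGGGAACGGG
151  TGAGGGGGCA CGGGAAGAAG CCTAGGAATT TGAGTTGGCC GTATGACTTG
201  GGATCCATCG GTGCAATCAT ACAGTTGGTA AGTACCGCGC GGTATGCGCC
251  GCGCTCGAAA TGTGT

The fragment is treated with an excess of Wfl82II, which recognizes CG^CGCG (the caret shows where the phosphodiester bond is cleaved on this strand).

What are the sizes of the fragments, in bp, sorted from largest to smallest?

The Wfl82II site (CGCGCG) starts at position 236.
Wfl82II cuts after base 2 of each site, so after position 237.
Linear molecule, 1 cut → 2 fragments:
  1–237 → 237 bp
  238–265 → 28 bp
Sorted largest to smallest: 237, 28 bp.

237, 28 bp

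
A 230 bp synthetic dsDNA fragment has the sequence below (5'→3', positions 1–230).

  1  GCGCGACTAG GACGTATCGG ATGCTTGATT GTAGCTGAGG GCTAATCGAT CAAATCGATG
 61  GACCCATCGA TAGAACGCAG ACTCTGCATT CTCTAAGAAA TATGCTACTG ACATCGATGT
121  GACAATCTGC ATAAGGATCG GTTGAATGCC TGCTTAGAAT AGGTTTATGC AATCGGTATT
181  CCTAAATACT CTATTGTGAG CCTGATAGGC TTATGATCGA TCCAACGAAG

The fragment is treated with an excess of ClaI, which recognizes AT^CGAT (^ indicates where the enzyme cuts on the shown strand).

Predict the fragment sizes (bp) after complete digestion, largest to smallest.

ClaI sites (ATCGAT) start at positions 45, 54, 66, 113, 216.
ClaI cuts after base 2 of each site, so after positions 46, 55, 67, 114, 217.
Linear molecule, 5 cuts → 6 fragments:
  1–46 → 46 bp
  47–55 → 9 bp
  56–67 → 12 bp
  68–114 → 47 bp
  115–217 → 103 bp
  218–230 → 13 bp
Sorted largest to smallest: 103, 47, 46, 13, 12, 9 bp.

103, 47, 46, 13, 12, 9 bp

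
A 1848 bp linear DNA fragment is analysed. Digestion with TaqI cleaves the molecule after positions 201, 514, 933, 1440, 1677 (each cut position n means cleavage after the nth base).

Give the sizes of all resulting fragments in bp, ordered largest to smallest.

507, 419, 313, 237, 201, 171 bp

Linear molecule, 5 cuts → 6 fragments:
  201 − 0 = 201 bp
  514 − 201 = 313 bp
  933 − 514 = 419 bp
  1440 − 933 = 507 bp
  1677 − 1440 = 237 bp
  1848 − 1677 = 171 bp
Sorted largest to smallest: 507, 419, 313, 237, 201, 171 bp.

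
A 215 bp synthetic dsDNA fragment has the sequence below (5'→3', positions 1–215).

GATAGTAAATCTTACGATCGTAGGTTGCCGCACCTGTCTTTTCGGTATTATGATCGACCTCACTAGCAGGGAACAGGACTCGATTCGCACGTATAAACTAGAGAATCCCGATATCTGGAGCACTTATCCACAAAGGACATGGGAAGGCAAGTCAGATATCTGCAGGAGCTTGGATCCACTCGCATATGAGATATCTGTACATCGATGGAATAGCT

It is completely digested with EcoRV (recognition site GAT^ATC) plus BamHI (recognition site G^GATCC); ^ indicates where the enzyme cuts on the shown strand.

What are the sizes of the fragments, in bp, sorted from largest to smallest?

112, 45, 23, 20, 15 bp

EcoRV sites (GATATC) start at positions 110, 155, 190.
EcoRV cuts after base 3 of each site, so after positions 112, 157, 192.
The BamHI site (GGATCC) starts at position 172.
BamHI cuts after the first base of each site, so after position 172.
Combined cut positions: 112, 157, 172, 192.
Linear molecule, 4 cuts → 5 fragments:
  1–112 → 112 bp
  113–157 → 45 bp
  158–172 → 15 bp
  173–192 → 20 bp
  193–215 → 23 bp
Sorted largest to smallest: 112, 45, 23, 20, 15 bp.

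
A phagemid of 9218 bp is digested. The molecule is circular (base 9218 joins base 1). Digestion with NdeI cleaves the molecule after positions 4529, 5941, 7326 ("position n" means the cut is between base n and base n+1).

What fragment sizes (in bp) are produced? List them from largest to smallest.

Circular molecule, 3 cuts → 3 fragments:
  5941 − 4529 = 1412 bp
  7326 − 5941 = 1385 bp
  wrap: 9218 − 7326 + 4529 = 6421 bp
Sorted largest to smallest: 6421, 1412, 1385 bp.

6421, 1412, 1385 bp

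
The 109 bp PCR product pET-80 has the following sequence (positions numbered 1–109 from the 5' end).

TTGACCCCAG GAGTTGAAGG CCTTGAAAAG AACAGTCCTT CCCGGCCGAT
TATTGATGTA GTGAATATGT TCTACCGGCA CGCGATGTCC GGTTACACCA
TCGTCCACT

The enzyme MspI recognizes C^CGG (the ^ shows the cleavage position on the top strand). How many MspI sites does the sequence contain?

3

CCGG occurs starting at positions 42, 75, 89.
MspI cuts at 3 sites.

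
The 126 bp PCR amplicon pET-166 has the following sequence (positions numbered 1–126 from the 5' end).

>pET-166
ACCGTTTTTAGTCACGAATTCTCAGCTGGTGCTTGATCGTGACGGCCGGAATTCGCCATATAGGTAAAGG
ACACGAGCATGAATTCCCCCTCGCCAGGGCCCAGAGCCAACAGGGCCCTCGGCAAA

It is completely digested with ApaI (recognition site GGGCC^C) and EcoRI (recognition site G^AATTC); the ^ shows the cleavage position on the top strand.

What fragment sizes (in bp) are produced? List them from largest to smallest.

33, 32, 20, 16, 16, 9 bp

ApaI sites (GGGCCC) start at positions 97, 113.
ApaI cuts after base 5 of each site (before the last base), so after positions 101, 117.
EcoRI sites (GAATTC) start at positions 16, 49, 81.
EcoRI cuts after the first base of each site, so after positions 16, 49, 81.
Combined cut positions: 16, 49, 81, 101, 117.
Linear molecule, 5 cuts → 6 fragments:
  1–16 → 16 bp
  17–49 → 33 bp
  50–81 → 32 bp
  82–101 → 20 bp
  102–117 → 16 bp
  118–126 → 9 bp
Sorted largest to smallest: 33, 32, 20, 16, 16, 9 bp.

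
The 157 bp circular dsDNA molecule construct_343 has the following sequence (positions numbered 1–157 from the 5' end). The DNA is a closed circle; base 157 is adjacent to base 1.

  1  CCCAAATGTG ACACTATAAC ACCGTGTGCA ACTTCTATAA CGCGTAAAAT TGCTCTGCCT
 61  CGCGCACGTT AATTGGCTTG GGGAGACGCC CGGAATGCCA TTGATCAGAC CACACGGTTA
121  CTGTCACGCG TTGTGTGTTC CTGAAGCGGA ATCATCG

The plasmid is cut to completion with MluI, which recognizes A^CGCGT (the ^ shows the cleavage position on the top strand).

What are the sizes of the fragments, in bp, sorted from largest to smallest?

86, 71 bp

MluI sites (ACGCGT) start at positions 40, 126.
MluI cuts after the first base of each site, so after positions 40, 126.
Circular molecule, 2 cuts → 2 fragments:
  41–126 → 86 bp
  127–157 then 1–40 → 31 + 40 = 71 bp
Sorted largest to smallest: 86, 71 bp.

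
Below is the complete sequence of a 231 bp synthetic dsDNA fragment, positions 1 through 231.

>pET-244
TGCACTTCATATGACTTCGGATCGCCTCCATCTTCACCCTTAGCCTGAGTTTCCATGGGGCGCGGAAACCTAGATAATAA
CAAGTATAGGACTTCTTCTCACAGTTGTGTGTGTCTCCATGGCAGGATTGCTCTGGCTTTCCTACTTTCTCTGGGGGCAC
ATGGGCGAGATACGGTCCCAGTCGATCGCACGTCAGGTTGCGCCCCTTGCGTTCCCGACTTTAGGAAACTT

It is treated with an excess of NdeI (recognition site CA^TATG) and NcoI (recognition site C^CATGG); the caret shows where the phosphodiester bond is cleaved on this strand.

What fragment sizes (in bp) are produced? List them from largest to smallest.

114, 64, 44, 9 bp

The NdeI site (CATATG) starts at position 8.
NdeI cuts after base 2 of each site, so after position 9.
NcoI sites (CCATGG) start at positions 53, 117.
NcoI cuts after the first base of each site, so after positions 53, 117.
Combined cut positions: 9, 53, 117.
Linear molecule, 3 cuts → 4 fragments:
  1–9 → 9 bp
  10–53 → 44 bp
  54–117 → 64 bp
  118–231 → 114 bp
Sorted largest to smallest: 114, 64, 44, 9 bp.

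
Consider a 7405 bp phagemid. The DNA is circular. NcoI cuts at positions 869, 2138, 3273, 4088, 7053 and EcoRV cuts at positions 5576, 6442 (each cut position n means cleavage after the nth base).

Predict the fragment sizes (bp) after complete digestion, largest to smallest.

1488, 1269, 1221, 1135, 866, 815, 611 bp

Combined cut positions (sorted): 869, 2138, 3273, 4088, 5576, 6442, 7053.
Circular molecule, 7 cuts → 7 fragments:
  2138 − 869 = 1269 bp
  3273 − 2138 = 1135 bp
  4088 − 3273 = 815 bp
  5576 − 4088 = 1488 bp
  6442 − 5576 = 866 bp
  7053 − 6442 = 611 bp
  wrap: 7405 − 7053 + 869 = 1221 bp
Sorted largest to smallest: 1488, 1269, 1221, 1135, 866, 815, 611 bp.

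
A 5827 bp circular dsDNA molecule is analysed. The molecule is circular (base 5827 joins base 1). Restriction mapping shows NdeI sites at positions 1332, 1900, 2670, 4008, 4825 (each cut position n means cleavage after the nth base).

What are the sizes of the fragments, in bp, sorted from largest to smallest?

2334, 1338, 817, 770, 568 bp

Circular molecule, 5 cuts → 5 fragments:
  1900 − 1332 = 568 bp
  2670 − 1900 = 770 bp
  4008 − 2670 = 1338 bp
  4825 − 4008 = 817 bp
  wrap: 5827 − 4825 + 1332 = 2334 bp
Sorted largest to smallest: 2334, 1338, 817, 770, 568 bp.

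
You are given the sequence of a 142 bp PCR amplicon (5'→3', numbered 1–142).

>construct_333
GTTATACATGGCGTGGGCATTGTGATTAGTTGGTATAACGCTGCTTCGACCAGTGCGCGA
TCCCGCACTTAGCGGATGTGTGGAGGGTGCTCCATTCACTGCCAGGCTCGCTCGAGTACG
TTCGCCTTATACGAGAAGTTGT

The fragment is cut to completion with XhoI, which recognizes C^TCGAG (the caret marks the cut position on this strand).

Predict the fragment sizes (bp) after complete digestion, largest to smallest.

111, 31 bp

The XhoI site (CTCGAG) starts at position 111.
XhoI cuts after the first base of each site, so after position 111.
Linear molecule, 1 cut → 2 fragments:
  1–111 → 111 bp
  112–142 → 31 bp
Sorted largest to smallest: 111, 31 bp.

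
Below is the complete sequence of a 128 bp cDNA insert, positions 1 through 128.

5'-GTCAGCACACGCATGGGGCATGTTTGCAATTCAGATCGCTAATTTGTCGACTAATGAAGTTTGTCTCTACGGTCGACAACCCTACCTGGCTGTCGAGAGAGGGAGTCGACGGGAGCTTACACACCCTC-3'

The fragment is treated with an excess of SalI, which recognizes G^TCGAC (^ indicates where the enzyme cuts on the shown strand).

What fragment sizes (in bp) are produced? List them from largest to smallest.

SalI sites (GTCGAC) start at positions 46, 72, 105.
SalI cuts after the first base of each site, so after positions 46, 72, 105.
Linear molecule, 3 cuts → 4 fragments:
  1–46 → 46 bp
  47–72 → 26 bp
  73–105 → 33 bp
  106–128 → 23 bp
Sorted largest to smallest: 46, 33, 26, 23 bp.

46, 33, 26, 23 bp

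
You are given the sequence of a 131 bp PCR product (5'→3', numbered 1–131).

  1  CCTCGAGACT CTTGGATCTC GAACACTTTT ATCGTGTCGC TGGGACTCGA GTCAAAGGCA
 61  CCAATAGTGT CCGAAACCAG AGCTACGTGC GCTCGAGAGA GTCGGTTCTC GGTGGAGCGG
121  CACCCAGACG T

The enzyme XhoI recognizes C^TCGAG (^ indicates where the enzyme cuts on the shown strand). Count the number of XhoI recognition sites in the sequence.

3

CTCGAG occurs starting at positions 2, 46, 92.
XhoI cuts at 3 sites.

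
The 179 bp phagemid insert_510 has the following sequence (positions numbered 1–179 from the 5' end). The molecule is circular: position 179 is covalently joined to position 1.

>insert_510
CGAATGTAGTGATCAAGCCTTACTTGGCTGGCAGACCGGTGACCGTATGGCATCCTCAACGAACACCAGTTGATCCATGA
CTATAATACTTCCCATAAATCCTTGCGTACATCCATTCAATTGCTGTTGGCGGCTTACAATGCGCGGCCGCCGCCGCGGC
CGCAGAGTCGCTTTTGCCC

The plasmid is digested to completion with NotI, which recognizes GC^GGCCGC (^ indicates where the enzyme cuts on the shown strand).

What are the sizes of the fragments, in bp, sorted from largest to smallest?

NotI sites (GCGGCCGC) start at positions 144, 156.
NotI cuts after base 2 of each site, so after positions 145, 157.
Circular molecule, 2 cuts → 2 fragments:
  146–157 → 12 bp
  158–179 then 1–145 → 22 + 145 = 167 bp
Sorted largest to smallest: 167, 12 bp.

167, 12 bp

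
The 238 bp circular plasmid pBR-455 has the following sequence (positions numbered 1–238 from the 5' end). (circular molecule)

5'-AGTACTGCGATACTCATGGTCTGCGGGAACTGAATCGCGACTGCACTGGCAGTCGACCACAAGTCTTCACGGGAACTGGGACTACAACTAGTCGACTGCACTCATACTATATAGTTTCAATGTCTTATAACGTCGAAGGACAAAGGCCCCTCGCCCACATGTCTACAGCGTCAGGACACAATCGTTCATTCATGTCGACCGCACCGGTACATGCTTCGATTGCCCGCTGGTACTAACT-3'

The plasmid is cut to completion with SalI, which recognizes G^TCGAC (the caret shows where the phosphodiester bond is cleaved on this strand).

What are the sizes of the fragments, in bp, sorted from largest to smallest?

103, 96, 39 bp

SalI sites (GTCGAC) start at positions 52, 91, 194.
SalI cuts after the first base of each site, so after positions 52, 91, 194.
Circular molecule, 3 cuts → 3 fragments:
  53–91 → 39 bp
  92–194 → 103 bp
  195–238 then 1–52 → 44 + 52 = 96 bp
Sorted largest to smallest: 103, 96, 39 bp.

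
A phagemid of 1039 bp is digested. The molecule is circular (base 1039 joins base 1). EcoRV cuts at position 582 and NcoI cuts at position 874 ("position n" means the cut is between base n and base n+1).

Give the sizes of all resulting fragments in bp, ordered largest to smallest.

747, 292 bp

Combined cut positions (sorted): 582, 874.
Circular molecule, 2 cuts → 2 fragments:
  874 − 582 = 292 bp
  wrap: 1039 − 874 + 582 = 747 bp
Sorted largest to smallest: 747, 292 bp.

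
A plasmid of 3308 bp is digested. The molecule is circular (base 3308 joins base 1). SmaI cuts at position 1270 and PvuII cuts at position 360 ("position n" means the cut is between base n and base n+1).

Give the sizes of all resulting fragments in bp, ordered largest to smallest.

2398, 910 bp

Combined cut positions (sorted): 360, 1270.
Circular molecule, 2 cuts → 2 fragments:
  1270 − 360 = 910 bp
  wrap: 3308 − 1270 + 360 = 2398 bp
Sorted largest to smallest: 2398, 910 bp.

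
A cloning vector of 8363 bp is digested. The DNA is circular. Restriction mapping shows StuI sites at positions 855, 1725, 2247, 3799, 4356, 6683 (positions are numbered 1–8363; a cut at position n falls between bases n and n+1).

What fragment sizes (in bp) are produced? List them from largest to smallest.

Circular molecule, 6 cuts → 6 fragments:
  1725 − 855 = 870 bp
  2247 − 1725 = 522 bp
  3799 − 2247 = 1552 bp
  4356 − 3799 = 557 bp
  6683 − 4356 = 2327 bp
  wrap: 8363 − 6683 + 855 = 2535 bp
Sorted largest to smallest: 2535, 2327, 1552, 870, 557, 522 bp.

2535, 2327, 1552, 870, 557, 522 bp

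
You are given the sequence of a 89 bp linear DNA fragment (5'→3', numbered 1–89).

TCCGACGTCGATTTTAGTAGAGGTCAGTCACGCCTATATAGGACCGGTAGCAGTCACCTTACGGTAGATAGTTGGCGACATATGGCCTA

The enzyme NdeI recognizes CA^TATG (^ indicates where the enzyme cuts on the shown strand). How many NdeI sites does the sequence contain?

CATATG occurs starting at position 79.
NdeI cuts at 1 site.

1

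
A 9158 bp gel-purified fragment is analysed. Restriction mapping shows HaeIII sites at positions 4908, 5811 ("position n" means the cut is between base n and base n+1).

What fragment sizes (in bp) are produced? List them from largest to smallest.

Linear molecule, 2 cuts → 3 fragments:
  4908 − 0 = 4908 bp
  5811 − 4908 = 903 bp
  9158 − 5811 = 3347 bp
Sorted largest to smallest: 4908, 3347, 903 bp.

4908, 3347, 903 bp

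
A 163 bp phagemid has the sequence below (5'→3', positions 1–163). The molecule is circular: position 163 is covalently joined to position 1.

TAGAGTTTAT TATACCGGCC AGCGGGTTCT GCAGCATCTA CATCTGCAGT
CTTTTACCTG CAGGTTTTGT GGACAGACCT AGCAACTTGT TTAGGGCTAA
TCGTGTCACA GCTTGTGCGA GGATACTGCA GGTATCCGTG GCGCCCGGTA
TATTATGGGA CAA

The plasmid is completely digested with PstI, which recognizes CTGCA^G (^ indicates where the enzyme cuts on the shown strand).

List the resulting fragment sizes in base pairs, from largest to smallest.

PstI sites (CTGCAG) start at positions 29, 44, 58, 126.
PstI cuts after base 5 of each site (before the last base), so after positions 33, 48, 62, 130.
Circular molecule, 4 cuts → 4 fragments:
  34–48 → 15 bp
  49–62 → 14 bp
  63–130 → 68 bp
  131–163 then 1–33 → 33 + 33 = 66 bp
Sorted largest to smallest: 68, 66, 15, 14 bp.

68, 66, 15, 14 bp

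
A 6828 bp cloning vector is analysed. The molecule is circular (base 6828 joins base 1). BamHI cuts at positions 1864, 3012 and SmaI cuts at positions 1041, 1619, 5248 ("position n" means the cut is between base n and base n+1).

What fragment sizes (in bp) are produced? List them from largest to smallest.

Combined cut positions (sorted): 1041, 1619, 1864, 3012, 5248.
Circular molecule, 5 cuts → 5 fragments:
  1619 − 1041 = 578 bp
  1864 − 1619 = 245 bp
  3012 − 1864 = 1148 bp
  5248 − 3012 = 2236 bp
  wrap: 6828 − 5248 + 1041 = 2621 bp
Sorted largest to smallest: 2621, 2236, 1148, 578, 245 bp.

2621, 2236, 1148, 578, 245 bp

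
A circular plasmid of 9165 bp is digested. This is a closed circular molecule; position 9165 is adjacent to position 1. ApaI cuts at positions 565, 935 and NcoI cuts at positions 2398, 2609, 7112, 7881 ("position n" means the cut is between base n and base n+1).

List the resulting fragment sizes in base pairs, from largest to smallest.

4503, 1849, 1463, 769, 370, 211 bp

Combined cut positions (sorted): 565, 935, 2398, 2609, 7112, 7881.
Circular molecule, 6 cuts → 6 fragments:
  935 − 565 = 370 bp
  2398 − 935 = 1463 bp
  2609 − 2398 = 211 bp
  7112 − 2609 = 4503 bp
  7881 − 7112 = 769 bp
  wrap: 9165 − 7881 + 565 = 1849 bp
Sorted largest to smallest: 4503, 1849, 1463, 769, 370, 211 bp.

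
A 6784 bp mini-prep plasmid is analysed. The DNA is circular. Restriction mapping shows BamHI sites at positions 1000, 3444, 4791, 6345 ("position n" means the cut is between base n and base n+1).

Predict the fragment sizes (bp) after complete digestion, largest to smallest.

2444, 1554, 1439, 1347 bp

Circular molecule, 4 cuts → 4 fragments:
  3444 − 1000 = 2444 bp
  4791 − 3444 = 1347 bp
  6345 − 4791 = 1554 bp
  wrap: 6784 − 6345 + 1000 = 1439 bp
Sorted largest to smallest: 2444, 1554, 1439, 1347 bp.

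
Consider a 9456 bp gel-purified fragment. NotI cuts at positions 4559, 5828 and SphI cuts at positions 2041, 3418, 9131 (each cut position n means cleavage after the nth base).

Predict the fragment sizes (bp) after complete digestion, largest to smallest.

Combined cut positions (sorted): 2041, 3418, 4559, 5828, 9131.
Linear molecule, 5 cuts → 6 fragments:
  2041 − 0 = 2041 bp
  3418 − 2041 = 1377 bp
  4559 − 3418 = 1141 bp
  5828 − 4559 = 1269 bp
  9131 − 5828 = 3303 bp
  9456 − 9131 = 325 bp
Sorted largest to smallest: 3303, 2041, 1377, 1269, 1141, 325 bp.

3303, 2041, 1377, 1269, 1141, 325 bp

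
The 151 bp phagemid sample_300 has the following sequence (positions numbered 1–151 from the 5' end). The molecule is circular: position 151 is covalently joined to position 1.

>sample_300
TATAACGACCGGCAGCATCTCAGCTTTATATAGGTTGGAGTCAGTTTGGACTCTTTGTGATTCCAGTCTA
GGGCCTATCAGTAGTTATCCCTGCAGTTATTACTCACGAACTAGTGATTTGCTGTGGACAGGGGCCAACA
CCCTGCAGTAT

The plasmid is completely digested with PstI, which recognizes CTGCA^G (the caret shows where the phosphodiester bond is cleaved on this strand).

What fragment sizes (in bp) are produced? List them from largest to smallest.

99, 52 bp

PstI sites (CTGCAG) start at positions 91, 143.
PstI cuts after base 5 of each site (before the last base), so after positions 95, 147.
Circular molecule, 2 cuts → 2 fragments:
  96–147 → 52 bp
  148–151 then 1–95 → 4 + 95 = 99 bp
Sorted largest to smallest: 99, 52 bp.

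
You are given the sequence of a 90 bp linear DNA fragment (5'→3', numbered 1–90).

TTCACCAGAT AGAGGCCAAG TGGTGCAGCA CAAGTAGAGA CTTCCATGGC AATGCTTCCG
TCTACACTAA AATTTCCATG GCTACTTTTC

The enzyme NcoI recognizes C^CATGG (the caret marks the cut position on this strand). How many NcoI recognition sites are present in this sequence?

2

CCATGG occurs starting at positions 44, 76.
NcoI cuts at 2 sites.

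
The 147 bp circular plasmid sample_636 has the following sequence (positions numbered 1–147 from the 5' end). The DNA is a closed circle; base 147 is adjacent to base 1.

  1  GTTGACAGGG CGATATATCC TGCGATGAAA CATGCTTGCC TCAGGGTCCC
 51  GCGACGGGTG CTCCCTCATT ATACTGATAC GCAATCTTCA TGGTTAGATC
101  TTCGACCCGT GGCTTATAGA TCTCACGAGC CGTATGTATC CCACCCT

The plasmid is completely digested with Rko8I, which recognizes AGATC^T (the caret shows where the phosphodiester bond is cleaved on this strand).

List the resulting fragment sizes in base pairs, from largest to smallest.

125, 22 bp

Rko8I sites (AGATCT) start at positions 96, 118.
Rko8I cuts after base 5 of each site (before the last base), so after positions 100, 122.
Circular molecule, 2 cuts → 2 fragments:
  101–122 → 22 bp
  123–147 then 1–100 → 25 + 100 = 125 bp
Sorted largest to smallest: 125, 22 bp.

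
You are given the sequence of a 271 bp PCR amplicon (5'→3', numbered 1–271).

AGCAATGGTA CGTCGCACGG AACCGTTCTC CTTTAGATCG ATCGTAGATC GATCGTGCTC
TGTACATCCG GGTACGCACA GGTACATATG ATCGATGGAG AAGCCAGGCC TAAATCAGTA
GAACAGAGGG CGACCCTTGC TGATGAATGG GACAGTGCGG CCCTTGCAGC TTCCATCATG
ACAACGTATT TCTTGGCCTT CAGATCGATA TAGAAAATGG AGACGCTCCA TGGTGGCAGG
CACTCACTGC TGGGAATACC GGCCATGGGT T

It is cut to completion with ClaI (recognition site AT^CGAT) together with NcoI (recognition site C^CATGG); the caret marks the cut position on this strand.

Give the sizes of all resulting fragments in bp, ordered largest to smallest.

113, 43, 38, 35, 23, 11, 8 bp

ClaI sites (ATCGAT) start at positions 37, 48, 91, 204.
ClaI cuts after base 2 of each site, so after positions 38, 49, 92, 205.
NcoI sites (CCATGG) start at positions 228, 263.
NcoI cuts after the first base of each site, so after positions 228, 263.
Combined cut positions: 38, 49, 92, 205, 228, 263.
Linear molecule, 6 cuts → 7 fragments:
  1–38 → 38 bp
  39–49 → 11 bp
  50–92 → 43 bp
  93–205 → 113 bp
  206–228 → 23 bp
  229–263 → 35 bp
  264–271 → 8 bp
Sorted largest to smallest: 113, 43, 38, 35, 23, 11, 8 bp.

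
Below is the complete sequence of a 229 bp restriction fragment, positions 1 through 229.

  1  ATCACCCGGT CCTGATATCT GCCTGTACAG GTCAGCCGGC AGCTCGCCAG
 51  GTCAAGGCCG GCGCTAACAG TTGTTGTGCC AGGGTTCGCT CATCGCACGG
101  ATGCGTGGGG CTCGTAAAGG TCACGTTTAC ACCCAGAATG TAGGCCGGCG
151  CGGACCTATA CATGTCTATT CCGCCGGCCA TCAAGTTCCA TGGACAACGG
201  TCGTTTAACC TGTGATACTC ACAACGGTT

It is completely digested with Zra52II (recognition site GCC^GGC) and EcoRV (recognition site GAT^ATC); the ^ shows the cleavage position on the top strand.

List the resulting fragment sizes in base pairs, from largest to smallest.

Zra52II sites (GCCGGC) start at positions 35, 57, 144, 173.
Zra52II cuts after base 3 of each site, so after positions 37, 59, 146, 175.
The EcoRV site (GATATC) starts at position 14.
EcoRV cuts after base 3 of each site, so after position 16.
Combined cut positions: 16, 37, 59, 146, 175.
Linear molecule, 5 cuts → 6 fragments:
  1–16 → 16 bp
  17–37 → 21 bp
  38–59 → 22 bp
  60–146 → 87 bp
  147–175 → 29 bp
  176–229 → 54 bp
Sorted largest to smallest: 87, 54, 29, 22, 21, 16 bp.

87, 54, 29, 22, 21, 16 bp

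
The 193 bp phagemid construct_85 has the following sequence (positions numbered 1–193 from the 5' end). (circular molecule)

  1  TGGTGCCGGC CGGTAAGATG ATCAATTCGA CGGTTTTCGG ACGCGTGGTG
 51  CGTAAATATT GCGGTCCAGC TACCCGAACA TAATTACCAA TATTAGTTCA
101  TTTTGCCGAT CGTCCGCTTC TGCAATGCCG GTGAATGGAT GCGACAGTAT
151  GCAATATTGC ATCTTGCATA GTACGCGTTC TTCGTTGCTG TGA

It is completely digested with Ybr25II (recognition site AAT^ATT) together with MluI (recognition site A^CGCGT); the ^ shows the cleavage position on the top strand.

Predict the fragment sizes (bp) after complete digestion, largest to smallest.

64, 61, 34, 18, 16 bp

Ybr25II sites (AATATT) start at positions 55, 89, 153.
Ybr25II cuts after base 3 of each site, so after positions 57, 91, 155.
MluI sites (ACGCGT) start at positions 41, 173.
MluI cuts after the first base of each site, so after positions 41, 173.
Combined cut positions: 41, 57, 91, 155, 173.
Circular molecule, 5 cuts → 5 fragments:
  42–57 → 16 bp
  58–91 → 34 bp
  92–155 → 64 bp
  156–173 → 18 bp
  174–193 then 1–41 → 20 + 41 = 61 bp
Sorted largest to smallest: 64, 61, 34, 18, 16 bp.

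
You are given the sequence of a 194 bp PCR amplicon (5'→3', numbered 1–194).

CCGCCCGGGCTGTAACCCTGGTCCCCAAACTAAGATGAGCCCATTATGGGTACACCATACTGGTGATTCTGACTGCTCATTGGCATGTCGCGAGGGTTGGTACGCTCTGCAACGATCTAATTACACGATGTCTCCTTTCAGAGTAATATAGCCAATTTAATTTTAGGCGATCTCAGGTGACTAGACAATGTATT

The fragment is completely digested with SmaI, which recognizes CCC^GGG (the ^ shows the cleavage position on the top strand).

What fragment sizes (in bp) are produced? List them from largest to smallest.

188, 6 bp

The SmaI site (CCCGGG) starts at position 4.
SmaI cuts after base 3 of each site, so after position 6.
Linear molecule, 1 cut → 2 fragments:
  1–6 → 6 bp
  7–194 → 188 bp
Sorted largest to smallest: 188, 6 bp.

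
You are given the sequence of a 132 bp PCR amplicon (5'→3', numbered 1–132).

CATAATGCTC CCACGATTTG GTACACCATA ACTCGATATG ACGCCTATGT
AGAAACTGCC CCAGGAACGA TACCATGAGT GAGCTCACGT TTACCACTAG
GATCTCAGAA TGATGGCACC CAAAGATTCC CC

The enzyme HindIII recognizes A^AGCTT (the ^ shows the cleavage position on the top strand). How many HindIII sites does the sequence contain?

No occurrence of AAGCTT is present in the sequence.
HindIII does not cut: 0 sites.

0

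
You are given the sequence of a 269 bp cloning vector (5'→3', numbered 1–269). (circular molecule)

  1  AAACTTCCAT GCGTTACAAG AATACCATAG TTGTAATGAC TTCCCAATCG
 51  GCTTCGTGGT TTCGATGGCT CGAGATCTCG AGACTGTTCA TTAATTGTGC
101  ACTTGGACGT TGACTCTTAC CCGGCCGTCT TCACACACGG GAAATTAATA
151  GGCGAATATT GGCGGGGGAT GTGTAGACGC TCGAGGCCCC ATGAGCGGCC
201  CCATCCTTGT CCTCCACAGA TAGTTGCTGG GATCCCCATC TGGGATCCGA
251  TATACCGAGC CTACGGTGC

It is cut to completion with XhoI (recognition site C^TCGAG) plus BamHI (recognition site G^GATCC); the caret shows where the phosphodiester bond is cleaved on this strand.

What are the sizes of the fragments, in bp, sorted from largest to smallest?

XhoI sites (CTCGAG) start at positions 69, 77, 180.
XhoI cuts after the first base of each site, so after positions 69, 77, 180.
BamHI sites (GGATCC) start at positions 230, 243.
BamHI cuts after the first base of each site, so after positions 230, 243.
Combined cut positions: 69, 77, 180, 230, 243.
Circular molecule, 5 cuts → 5 fragments:
  70–77 → 8 bp
  78–180 → 103 bp
  181–230 → 50 bp
  231–243 → 13 bp
  244–269 then 1–69 → 26 + 69 = 95 bp
Sorted largest to smallest: 103, 95, 50, 13, 8 bp.

103, 95, 50, 13, 8 bp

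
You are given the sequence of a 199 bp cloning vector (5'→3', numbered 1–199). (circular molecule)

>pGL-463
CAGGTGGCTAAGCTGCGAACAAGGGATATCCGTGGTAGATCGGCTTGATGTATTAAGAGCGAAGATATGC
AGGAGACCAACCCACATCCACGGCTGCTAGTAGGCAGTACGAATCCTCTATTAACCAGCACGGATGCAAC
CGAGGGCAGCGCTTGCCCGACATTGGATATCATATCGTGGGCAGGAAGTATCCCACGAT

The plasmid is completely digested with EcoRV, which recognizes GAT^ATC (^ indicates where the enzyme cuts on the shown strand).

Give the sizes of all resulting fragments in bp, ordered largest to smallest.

141, 58 bp

EcoRV sites (GATATC) start at positions 25, 166.
EcoRV cuts after base 3 of each site, so after positions 27, 168.
Circular molecule, 2 cuts → 2 fragments:
  28–168 → 141 bp
  169–199 then 1–27 → 31 + 27 = 58 bp
Sorted largest to smallest: 141, 58 bp.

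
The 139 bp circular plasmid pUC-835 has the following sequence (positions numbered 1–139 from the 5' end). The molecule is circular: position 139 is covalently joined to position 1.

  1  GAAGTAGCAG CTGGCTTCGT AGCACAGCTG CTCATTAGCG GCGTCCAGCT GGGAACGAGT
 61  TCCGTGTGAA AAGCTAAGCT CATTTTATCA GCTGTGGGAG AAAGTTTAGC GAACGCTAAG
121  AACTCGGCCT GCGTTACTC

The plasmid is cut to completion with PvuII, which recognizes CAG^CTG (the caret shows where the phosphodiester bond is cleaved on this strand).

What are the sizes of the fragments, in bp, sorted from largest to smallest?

PvuII sites (CAGCTG) start at positions 8, 25, 46, 89.
PvuII cuts after base 3 of each site, so after positions 10, 27, 48, 91.
Circular molecule, 4 cuts → 4 fragments:
  11–27 → 17 bp
  28–48 → 21 bp
  49–91 → 43 bp
  92–139 then 1–10 → 48 + 10 = 58 bp
Sorted largest to smallest: 58, 43, 21, 17 bp.

58, 43, 21, 17 bp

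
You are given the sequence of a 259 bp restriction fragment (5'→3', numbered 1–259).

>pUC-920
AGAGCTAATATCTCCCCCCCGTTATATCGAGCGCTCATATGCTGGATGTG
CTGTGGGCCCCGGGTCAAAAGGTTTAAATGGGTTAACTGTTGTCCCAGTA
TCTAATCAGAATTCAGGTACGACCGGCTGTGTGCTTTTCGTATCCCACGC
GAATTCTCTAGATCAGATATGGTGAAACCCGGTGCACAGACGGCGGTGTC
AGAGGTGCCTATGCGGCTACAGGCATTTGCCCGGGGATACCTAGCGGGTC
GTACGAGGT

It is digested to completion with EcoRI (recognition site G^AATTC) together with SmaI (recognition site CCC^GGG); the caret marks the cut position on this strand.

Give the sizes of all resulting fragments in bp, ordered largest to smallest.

81, 61, 48, 42, 27 bp

EcoRI sites (GAATTC) start at positions 109, 151.
EcoRI cuts after the first base of each site, so after positions 109, 151.
SmaI sites (CCCGGG) start at positions 59, 230.
SmaI cuts after base 3 of each site, so after positions 61, 232.
Combined cut positions: 61, 109, 151, 232.
Linear molecule, 4 cuts → 5 fragments:
  1–61 → 61 bp
  62–109 → 48 bp
  110–151 → 42 bp
  152–232 → 81 bp
  233–259 → 27 bp
Sorted largest to smallest: 81, 61, 48, 42, 27 bp.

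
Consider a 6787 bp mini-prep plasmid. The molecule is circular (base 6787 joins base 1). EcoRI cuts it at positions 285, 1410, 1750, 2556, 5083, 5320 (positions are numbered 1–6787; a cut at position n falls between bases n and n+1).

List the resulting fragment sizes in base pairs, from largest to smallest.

Circular molecule, 6 cuts → 6 fragments:
  1410 − 285 = 1125 bp
  1750 − 1410 = 340 bp
  2556 − 1750 = 806 bp
  5083 − 2556 = 2527 bp
  5320 − 5083 = 237 bp
  wrap: 6787 − 5320 + 285 = 1752 bp
Sorted largest to smallest: 2527, 1752, 1125, 806, 340, 237 bp.

2527, 1752, 1125, 806, 340, 237 bp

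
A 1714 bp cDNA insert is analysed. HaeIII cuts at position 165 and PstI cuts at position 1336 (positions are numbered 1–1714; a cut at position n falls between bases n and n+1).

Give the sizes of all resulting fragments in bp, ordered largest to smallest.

Combined cut positions (sorted): 165, 1336.
Linear molecule, 2 cuts → 3 fragments:
  165 − 0 = 165 bp
  1336 − 165 = 1171 bp
  1714 − 1336 = 378 bp
Sorted largest to smallest: 1171, 378, 165 bp.

1171, 378, 165 bp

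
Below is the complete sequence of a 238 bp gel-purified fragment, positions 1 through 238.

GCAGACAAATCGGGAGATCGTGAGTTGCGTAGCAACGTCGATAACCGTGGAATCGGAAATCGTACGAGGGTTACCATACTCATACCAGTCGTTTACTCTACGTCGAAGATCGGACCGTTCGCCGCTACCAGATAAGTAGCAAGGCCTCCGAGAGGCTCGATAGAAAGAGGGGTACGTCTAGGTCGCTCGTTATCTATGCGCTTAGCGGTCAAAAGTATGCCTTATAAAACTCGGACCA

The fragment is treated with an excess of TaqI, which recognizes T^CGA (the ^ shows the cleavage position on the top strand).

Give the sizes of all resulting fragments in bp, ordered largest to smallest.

TaqI sites (TCGA) start at positions 38, 103, 157.
TaqI cuts after the first base of each site, so after positions 38, 103, 157.
Linear molecule, 3 cuts → 4 fragments:
  1–38 → 38 bp
  39–103 → 65 bp
  104–157 → 54 bp
  158–238 → 81 bp
Sorted largest to smallest: 81, 65, 54, 38 bp.

81, 65, 54, 38 bp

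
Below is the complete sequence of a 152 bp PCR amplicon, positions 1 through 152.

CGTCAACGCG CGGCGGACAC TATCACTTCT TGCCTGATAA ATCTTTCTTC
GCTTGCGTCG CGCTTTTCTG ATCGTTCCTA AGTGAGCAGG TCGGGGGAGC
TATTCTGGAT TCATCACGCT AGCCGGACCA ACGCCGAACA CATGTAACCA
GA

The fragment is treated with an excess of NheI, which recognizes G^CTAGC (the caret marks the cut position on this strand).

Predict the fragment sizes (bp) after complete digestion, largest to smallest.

The NheI site (GCTAGC) starts at position 118.
NheI cuts after the first base of each site, so after position 118.
Linear molecule, 1 cut → 2 fragments:
  1–118 → 118 bp
  119–152 → 34 bp
Sorted largest to smallest: 118, 34 bp.

118, 34 bp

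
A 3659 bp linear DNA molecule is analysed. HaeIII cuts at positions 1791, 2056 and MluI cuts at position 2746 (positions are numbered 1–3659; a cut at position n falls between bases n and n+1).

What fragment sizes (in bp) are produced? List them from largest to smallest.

Combined cut positions (sorted): 1791, 2056, 2746.
Linear molecule, 3 cuts → 4 fragments:
  1791 − 0 = 1791 bp
  2056 − 1791 = 265 bp
  2746 − 2056 = 690 bp
  3659 − 2746 = 913 bp
Sorted largest to smallest: 1791, 913, 690, 265 bp.

1791, 913, 690, 265 bp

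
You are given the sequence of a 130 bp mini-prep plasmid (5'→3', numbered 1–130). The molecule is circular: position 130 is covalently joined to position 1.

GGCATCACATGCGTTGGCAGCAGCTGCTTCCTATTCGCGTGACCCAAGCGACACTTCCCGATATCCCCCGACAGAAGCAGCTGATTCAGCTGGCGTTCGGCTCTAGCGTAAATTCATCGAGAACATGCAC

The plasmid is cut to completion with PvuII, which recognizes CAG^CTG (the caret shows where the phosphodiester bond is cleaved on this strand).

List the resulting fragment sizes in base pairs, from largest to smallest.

PvuII sites (CAGCTG) start at positions 21, 78, 87.
PvuII cuts after base 3 of each site, so after positions 23, 80, 89.
Circular molecule, 3 cuts → 3 fragments:
  24–80 → 57 bp
  81–89 → 9 bp
  90–130 then 1–23 → 41 + 23 = 64 bp
Sorted largest to smallest: 64, 57, 9 bp.

64, 57, 9 bp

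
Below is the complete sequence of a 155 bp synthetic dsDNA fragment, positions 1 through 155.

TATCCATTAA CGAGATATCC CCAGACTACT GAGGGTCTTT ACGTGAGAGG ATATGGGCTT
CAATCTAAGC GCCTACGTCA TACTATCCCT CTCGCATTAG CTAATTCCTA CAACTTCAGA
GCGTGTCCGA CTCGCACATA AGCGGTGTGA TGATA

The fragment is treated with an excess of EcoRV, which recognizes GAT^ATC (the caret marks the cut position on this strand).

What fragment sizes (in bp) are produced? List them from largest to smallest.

The EcoRV site (GATATC) starts at position 14.
EcoRV cuts after base 3 of each site, so after position 16.
Linear molecule, 1 cut → 2 fragments:
  1–16 → 16 bp
  17–155 → 139 bp
Sorted largest to smallest: 139, 16 bp.

139, 16 bp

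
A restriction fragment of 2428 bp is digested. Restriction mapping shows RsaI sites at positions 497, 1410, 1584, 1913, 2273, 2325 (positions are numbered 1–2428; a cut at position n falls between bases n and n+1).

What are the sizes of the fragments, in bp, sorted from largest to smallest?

Linear molecule, 6 cuts → 7 fragments:
  497 − 0 = 497 bp
  1410 − 497 = 913 bp
  1584 − 1410 = 174 bp
  1913 − 1584 = 329 bp
  2273 − 1913 = 360 bp
  2325 − 2273 = 52 bp
  2428 − 2325 = 103 bp
Sorted largest to smallest: 913, 497, 360, 329, 174, 103, 52 bp.

913, 497, 360, 329, 174, 103, 52 bp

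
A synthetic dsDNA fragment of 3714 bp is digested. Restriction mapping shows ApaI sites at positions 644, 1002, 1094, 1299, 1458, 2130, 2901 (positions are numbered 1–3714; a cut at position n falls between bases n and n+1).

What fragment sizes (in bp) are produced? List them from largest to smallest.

Linear molecule, 7 cuts → 8 fragments:
  644 − 0 = 644 bp
  1002 − 644 = 358 bp
  1094 − 1002 = 92 bp
  1299 − 1094 = 205 bp
  1458 − 1299 = 159 bp
  2130 − 1458 = 672 bp
  2901 − 2130 = 771 bp
  3714 − 2901 = 813 bp
Sorted largest to smallest: 813, 771, 672, 644, 358, 205, 159, 92 bp.

813, 771, 672, 644, 358, 205, 159, 92 bp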